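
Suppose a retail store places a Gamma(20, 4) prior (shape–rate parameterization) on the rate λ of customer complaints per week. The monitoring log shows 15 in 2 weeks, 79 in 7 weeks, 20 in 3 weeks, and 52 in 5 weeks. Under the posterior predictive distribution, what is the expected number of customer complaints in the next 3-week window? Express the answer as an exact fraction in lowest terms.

186/7

Total count: 15 + 79 + 20 + 52 = 166.
Total exposure: 2 + 7 + 3 + 5 = 17 weeks.
Gamma(α, β) with Poisson data over total exposure Σt gives posterior Gamma(α+Σx, β+Σt) = Gamma(186, 21).
Predictive mean over a 3-week window = T·E[λ|data] = 3·186/21 = 186/7.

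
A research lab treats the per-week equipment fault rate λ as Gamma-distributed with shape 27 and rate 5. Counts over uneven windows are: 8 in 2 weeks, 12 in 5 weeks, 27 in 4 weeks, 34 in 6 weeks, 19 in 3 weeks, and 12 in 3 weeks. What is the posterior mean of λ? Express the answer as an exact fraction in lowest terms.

Total count: 8 + 12 + 27 + 34 + 19 + 12 = 112.
Total exposure: 2 + 5 + 4 + 6 + 3 + 3 = 23 weeks.
Conjugate update: add total count to the shape and total exposure to the rate, giving Gamma(139, 28).
Posterior mean = α'/β' = 139/28.

139/28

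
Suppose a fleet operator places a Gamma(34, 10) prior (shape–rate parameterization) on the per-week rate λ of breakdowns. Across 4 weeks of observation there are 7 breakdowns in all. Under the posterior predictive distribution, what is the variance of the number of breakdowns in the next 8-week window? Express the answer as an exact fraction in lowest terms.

1804/49

Total count 7 over total exposure 4 weeks.
Conjugate update: add total count to the shape and total exposure to the rate, giving Gamma(41, 14).
The posterior predictive for a window of length T is Negative Binomial with variance T·α'·(β'+T)/β'² = 8·41·22/196 = 1804/49.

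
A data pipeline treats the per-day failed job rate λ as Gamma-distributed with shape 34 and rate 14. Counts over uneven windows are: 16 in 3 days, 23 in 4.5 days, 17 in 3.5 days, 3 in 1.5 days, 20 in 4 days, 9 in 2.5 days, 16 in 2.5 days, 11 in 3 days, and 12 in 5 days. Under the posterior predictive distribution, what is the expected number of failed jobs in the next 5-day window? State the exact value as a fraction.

1610/87

Total count: 16 + 23 + 17 + 3 + 20 + 9 + 16 + 11 + 12 = 127.
Total exposure: 3 + 4.5 + 3.5 + 1.5 + 4 + 2.5 + 2.5 + 3 + 5 = 29.5 days.
Gamma(α, β) with Poisson data over total exposure Σt gives posterior Gamma(α+Σx, β+Σt) = Gamma(161, 87/2).
Predictive mean over a 5-day window = T·E[λ|data] = 5·161/(87/2) = 1610/87.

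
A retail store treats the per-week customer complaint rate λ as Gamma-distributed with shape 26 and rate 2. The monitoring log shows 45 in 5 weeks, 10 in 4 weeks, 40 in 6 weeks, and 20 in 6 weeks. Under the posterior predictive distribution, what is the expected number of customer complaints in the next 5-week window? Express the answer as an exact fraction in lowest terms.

Total count: 45 + 10 + 40 + 20 = 115.
Total exposure: 5 + 4 + 6 + 6 = 21 weeks.
By Gamma–Poisson conjugacy, the posterior is Gamma(α + Σx, β + Σt) = Gamma(26 + 115, 2 + 21) = Gamma(141, 23).
Predictive mean over a 5-week window = T·E[λ|data] = 5·141/23 = 705/23.

705/23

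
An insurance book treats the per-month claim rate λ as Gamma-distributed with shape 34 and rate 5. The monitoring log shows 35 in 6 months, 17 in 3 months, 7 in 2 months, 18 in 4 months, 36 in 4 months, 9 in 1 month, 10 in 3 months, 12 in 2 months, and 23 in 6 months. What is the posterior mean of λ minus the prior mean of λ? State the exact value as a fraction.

-73/60

Total count: 35 + 17 + 7 + 18 + 36 + 9 + 10 + 12 + 23 = 167.
Total exposure: 6 + 3 + 2 + 4 + 4 + 1 + 3 + 2 + 6 = 31 months.
The Gamma prior is conjugate for the Poisson rate, so λ | data ~ Gamma(34+167, 5+31) = Gamma(201, 36).
Posterior mean = 201/36 = 67/12; prior mean = 34/5 = 34/5. Difference = 67/12 − 34/5 = -73/60.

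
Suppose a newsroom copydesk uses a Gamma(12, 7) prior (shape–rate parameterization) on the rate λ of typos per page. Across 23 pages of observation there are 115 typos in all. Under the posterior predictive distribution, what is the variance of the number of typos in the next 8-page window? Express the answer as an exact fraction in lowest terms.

9652/225

Total count 115 over total exposure 23 pages.
Conjugate update: add total count to the shape and total exposure to the rate, giving Gamma(127, 30).
The posterior predictive for a window of length T is Negative Binomial with variance T·α'·(β'+T)/β'² = 8·127·38/900 = 9652/225.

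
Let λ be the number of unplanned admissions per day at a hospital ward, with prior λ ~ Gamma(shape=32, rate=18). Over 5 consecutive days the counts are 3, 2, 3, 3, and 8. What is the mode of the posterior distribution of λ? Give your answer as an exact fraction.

50/23

Total count: 3 + 2 + 3 + 3 + 8 = 19.
Total exposure: 5 days.
The Gamma prior is conjugate for the Poisson rate, so λ | data ~ Gamma(32+19, 18+5) = Gamma(51, 23).
Posterior mode = (α'−1)/β' = 50/23.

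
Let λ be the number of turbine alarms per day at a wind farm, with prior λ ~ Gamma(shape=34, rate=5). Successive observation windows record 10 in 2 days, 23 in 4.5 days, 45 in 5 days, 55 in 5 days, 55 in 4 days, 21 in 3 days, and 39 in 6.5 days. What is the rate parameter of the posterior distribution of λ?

35

Total count: 10 + 23 + 45 + 55 + 55 + 21 + 39 = 248.
Total exposure: 2 + 4.5 + 5 + 5 + 4 + 3 + 6.5 = 30 days.
By Gamma–Poisson conjugacy, the posterior is Gamma(α + Σx, β + Σt) = Gamma(34 + 248, 5 + 30) = Gamma(282, 35).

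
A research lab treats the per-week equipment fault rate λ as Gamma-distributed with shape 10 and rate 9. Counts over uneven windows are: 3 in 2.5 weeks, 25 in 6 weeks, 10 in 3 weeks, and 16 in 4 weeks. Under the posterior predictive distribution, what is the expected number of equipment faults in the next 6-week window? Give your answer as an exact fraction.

Total count: 3 + 25 + 10 + 16 = 54.
Total exposure: 2.5 + 6 + 3 + 4 = 15.5 weeks.
Gamma(α, β) with Poisson data over total exposure Σt gives posterior Gamma(α+Σx, β+Σt) = Gamma(64, 49/2).
Predictive mean over a 6-week window = T·E[λ|data] = 6·64/(49/2) = 768/49.

768/49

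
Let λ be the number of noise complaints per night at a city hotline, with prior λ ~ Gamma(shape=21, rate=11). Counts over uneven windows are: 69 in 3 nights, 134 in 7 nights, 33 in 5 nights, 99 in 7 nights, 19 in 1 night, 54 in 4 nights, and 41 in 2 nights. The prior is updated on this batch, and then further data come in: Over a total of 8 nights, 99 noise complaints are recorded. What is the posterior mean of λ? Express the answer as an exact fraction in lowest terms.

Total count: 69 + 134 + 33 + 99 + 19 + 54 + 41 = 449.
Total exposure: 3 + 7 + 5 + 7 + 1 + 4 + 2 = 29 nights.
After the first batch: Gamma(21 + 449, 11 + 29) = Gamma(470, 40).
Total count 99 over total exposure 8 nights.
After the second batch: Gamma(470 + 99, 40 + 8) = Gamma(569, 48).
Posterior mean = α'/β' = 569/48.

569/48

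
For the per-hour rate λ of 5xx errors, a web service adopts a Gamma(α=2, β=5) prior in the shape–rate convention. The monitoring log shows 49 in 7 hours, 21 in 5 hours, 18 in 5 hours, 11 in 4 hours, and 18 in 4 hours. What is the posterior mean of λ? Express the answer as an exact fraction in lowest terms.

119/30

Total count: 49 + 21 + 18 + 11 + 18 = 117.
Total exposure: 7 + 5 + 5 + 4 + 4 = 25 hours.
Conjugate update: add total count to the shape and total exposure to the rate, giving Gamma(119, 30).
Posterior mean = α'/β' = 119/30.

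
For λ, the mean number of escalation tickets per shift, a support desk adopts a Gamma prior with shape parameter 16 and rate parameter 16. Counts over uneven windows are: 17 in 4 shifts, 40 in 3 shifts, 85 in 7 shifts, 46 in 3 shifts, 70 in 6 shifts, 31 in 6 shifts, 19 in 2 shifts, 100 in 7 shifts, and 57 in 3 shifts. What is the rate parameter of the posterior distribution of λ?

57

Total count: 17 + 40 + 85 + 46 + 70 + 31 + 19 + 100 + 57 = 465.
Total exposure: 4 + 3 + 7 + 3 + 6 + 6 + 2 + 7 + 3 = 41 shifts.
The Gamma prior is conjugate for the Poisson rate, so λ | data ~ Gamma(16+465, 16+41) = Gamma(481, 57).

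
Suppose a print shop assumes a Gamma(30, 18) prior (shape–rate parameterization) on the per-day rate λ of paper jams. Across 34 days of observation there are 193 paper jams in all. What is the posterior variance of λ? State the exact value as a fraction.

Total count 193 over total exposure 34 days.
The Gamma prior is conjugate for the Poisson rate, so λ | data ~ Gamma(30+193, 18+34) = Gamma(223, 52).
Posterior variance = α'/β'² = 223/2704.

223/2704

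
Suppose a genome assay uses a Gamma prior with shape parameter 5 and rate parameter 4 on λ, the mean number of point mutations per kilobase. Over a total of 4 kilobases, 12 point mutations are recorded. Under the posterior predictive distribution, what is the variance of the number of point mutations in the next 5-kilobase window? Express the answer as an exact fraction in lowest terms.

Total count 12 over total exposure 4 kilobases.
By Gamma–Poisson conjugacy, the posterior is Gamma(α + Σx, β + Σt) = Gamma(5 + 12, 4 + 4) = Gamma(17, 8).
The posterior predictive for a window of length T is Negative Binomial with variance T·α'·(β'+T)/β'² = 5·17·13/64 = 1105/64.

1105/64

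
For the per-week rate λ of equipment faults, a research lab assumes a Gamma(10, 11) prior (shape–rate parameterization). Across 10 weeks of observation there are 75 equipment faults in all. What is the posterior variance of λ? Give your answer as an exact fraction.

Total count 75 over total exposure 10 weeks.
Gamma(α, β) with Poisson data over total exposure Σt gives posterior Gamma(α+Σx, β+Σt) = Gamma(85, 21).
Posterior variance = α'/β'² = 85/441.

85/441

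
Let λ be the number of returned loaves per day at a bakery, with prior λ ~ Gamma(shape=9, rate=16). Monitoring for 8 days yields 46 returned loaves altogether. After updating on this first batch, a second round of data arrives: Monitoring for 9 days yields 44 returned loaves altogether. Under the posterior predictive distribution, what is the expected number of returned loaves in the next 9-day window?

Total count 46 over total exposure 8 days.
After the first batch: Gamma(9 + 46, 16 + 8) = Gamma(55, 24).
Total count 44 over total exposure 9 days.
After the second batch: Gamma(55 + 44, 24 + 9) = Gamma(99, 33).
Predictive mean over a 9-day window = T·E[λ|data] = 9·99/33 = 27.

27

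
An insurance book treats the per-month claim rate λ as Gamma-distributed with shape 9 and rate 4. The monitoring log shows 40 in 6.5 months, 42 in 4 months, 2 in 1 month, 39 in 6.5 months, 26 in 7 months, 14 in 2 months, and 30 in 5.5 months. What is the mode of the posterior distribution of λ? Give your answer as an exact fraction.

Total count: 40 + 42 + 2 + 39 + 26 + 14 + 30 = 193.
Total exposure: 6.5 + 4 + 1 + 6.5 + 7 + 2 + 5.5 = 32.5 months.
Conjugate update: add total count to the shape and total exposure to the rate, giving Gamma(202, 73/2).
Posterior mode = (α'−1)/β' = 201/(73/2) = 402/73.

402/73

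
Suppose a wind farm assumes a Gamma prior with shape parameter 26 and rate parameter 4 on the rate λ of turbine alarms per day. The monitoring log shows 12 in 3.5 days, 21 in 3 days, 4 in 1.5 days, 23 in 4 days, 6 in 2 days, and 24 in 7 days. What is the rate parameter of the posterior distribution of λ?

Total count: 12 + 21 + 4 + 23 + 6 + 24 = 90.
Total exposure: 3.5 + 3 + 1.5 + 4 + 2 + 7 = 21 days.
The Gamma prior is conjugate for the Poisson rate, so λ | data ~ Gamma(26+90, 4+21) = Gamma(116, 25).

25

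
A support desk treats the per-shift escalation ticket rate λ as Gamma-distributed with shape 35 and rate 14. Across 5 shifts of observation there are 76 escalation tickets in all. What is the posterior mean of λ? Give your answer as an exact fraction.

Total count 76 over total exposure 5 shifts.
Gamma(α, β) with Poisson data over total exposure Σt gives posterior Gamma(α+Σx, β+Σt) = Gamma(111, 19).
Posterior mean = α'/β' = 111/19.

111/19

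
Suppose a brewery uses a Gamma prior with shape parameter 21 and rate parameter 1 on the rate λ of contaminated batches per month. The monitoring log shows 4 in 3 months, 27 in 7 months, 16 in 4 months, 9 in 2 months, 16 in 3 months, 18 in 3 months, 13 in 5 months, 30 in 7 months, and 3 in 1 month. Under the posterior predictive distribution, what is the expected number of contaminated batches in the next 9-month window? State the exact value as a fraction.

Total count: 4 + 27 + 16 + 9 + 16 + 18 + 13 + 30 + 3 = 136.
Total exposure: 3 + 7 + 4 + 2 + 3 + 3 + 5 + 7 + 1 = 35 months.
Conjugate update: add total count to the shape and total exposure to the rate, giving Gamma(157, 36).
Predictive mean over a 9-month window = T·E[λ|data] = 9·157/36 = 157/4.

157/4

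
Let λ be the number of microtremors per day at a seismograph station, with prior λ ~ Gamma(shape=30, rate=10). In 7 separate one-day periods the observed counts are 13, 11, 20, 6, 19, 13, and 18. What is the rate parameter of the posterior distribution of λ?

17

Total count: 13 + 11 + 20 + 6 + 19 + 13 + 18 = 100.
Total exposure: 7 days.
Conjugate update: add total count to the shape and total exposure to the rate, giving Gamma(130, 17).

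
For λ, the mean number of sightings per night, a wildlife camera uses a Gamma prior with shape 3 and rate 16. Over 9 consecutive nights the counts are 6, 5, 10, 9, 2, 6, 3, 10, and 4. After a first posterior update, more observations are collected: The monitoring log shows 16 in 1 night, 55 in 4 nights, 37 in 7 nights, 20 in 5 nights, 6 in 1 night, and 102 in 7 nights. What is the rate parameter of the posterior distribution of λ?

50

Total count: 6 + 5 + 10 + 9 + 2 + 6 + 3 + 10 + 4 = 55.
Total exposure: 9 nights.
After the first batch: Gamma(3 + 55, 16 + 9) = Gamma(58, 25).
Total count: 16 + 55 + 37 + 20 + 6 + 102 = 236.
Total exposure: 1 + 4 + 7 + 5 + 1 + 7 = 25 nights.
After the second batch: Gamma(58 + 236, 25 + 25) = Gamma(294, 50).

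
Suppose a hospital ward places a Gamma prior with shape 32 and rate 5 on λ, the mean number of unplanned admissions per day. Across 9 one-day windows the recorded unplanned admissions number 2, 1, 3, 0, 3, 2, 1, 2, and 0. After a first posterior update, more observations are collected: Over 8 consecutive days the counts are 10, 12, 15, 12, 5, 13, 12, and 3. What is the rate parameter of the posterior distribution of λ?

Total count: 2 + 1 + 3 + 0 + 3 + 2 + 1 + 2 + 0 = 14.
Total exposure: 9 days.
After the first batch: Gamma(32 + 14, 5 + 9) = Gamma(46, 14).
Total count: 10 + 12 + 15 + 12 + 5 + 13 + 12 + 3 = 82.
Total exposure: 8 days.
After the second batch: Gamma(46 + 82, 14 + 8) = Gamma(128, 22).

22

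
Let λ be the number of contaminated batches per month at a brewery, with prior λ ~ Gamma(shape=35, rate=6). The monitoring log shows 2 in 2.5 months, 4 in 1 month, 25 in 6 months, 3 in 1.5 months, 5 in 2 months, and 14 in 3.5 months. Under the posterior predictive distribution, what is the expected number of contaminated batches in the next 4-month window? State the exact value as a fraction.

704/45

Total count: 2 + 4 + 25 + 3 + 5 + 14 = 53.
Total exposure: 2.5 + 1 + 6 + 1.5 + 2 + 3.5 = 16.5 months.
Gamma(α, β) with Poisson data over total exposure Σt gives posterior Gamma(α+Σx, β+Σt) = Gamma(88, 45/2).
Predictive mean over a 4-month window = T·E[λ|data] = 4·88/(45/2) = 704/45.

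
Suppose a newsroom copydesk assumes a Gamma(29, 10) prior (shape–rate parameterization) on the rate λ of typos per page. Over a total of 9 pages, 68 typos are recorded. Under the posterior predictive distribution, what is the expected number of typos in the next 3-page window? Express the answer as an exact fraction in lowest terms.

291/19

Total count 68 over total exposure 9 pages.
Conjugate update: add total count to the shape and total exposure to the rate, giving Gamma(97, 19).
Predictive mean over a 3-page window = T·E[λ|data] = 3·97/19 = 291/19.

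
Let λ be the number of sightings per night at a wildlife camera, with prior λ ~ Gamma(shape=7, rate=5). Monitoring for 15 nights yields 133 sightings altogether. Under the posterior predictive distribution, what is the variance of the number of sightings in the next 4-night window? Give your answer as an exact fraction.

Total count 133 over total exposure 15 nights.
Gamma(α, β) with Poisson data over total exposure Σt gives posterior Gamma(α+Σx, β+Σt) = Gamma(140, 20).
The posterior predictive for a window of length T is Negative Binomial with variance T·α'·(β'+T)/β'² = 4·140·24/400 = 168/5.

168/5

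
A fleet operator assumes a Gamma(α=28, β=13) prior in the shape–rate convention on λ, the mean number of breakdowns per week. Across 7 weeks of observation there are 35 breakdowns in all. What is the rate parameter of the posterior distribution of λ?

20

Total count 35 over total exposure 7 weeks.
Gamma(α, β) with Poisson data over total exposure Σt gives posterior Gamma(α+Σx, β+Σt) = Gamma(63, 20).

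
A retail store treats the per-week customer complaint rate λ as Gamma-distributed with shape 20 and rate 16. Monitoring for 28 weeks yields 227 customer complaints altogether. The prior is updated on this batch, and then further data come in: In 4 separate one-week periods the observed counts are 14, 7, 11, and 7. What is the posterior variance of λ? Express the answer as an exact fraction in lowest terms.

143/1152

Total count 227 over total exposure 28 weeks.
After the first batch: Gamma(20 + 227, 16 + 28) = Gamma(247, 44).
Total count: 14 + 7 + 11 + 7 = 39.
Total exposure: 4 weeks.
After the second batch: Gamma(247 + 39, 44 + 4) = Gamma(286, 48).
Posterior variance = α'/β'² = 286/2304 = 143/1152.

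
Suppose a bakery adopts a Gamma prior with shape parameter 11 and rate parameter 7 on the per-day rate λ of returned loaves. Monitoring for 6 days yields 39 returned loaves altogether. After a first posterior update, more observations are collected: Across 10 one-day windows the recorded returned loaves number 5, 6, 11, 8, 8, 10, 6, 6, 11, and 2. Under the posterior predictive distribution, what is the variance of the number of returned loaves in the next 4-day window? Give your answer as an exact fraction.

13284/529

Total count 39 over total exposure 6 days.
After the first batch: Gamma(11 + 39, 7 + 6) = Gamma(50, 13).
Total count: 5 + 6 + 11 + 8 + 8 + 10 + 6 + 6 + 11 + 2 = 73.
Total exposure: 10 days.
After the second batch: Gamma(50 + 73, 13 + 10) = Gamma(123, 23).
The posterior predictive for a window of length T is Negative Binomial with variance T·α'·(β'+T)/β'² = 4·123·27/529 = 13284/529.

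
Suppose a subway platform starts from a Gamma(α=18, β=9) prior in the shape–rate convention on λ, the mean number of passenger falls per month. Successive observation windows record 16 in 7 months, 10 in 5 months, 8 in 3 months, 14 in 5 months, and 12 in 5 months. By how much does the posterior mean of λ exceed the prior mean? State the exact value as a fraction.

Total count: 16 + 10 + 8 + 14 + 12 = 60.
Total exposure: 7 + 5 + 3 + 5 + 5 = 25 months.
By Gamma–Poisson conjugacy, the posterior is Gamma(α + Σx, β + Σt) = Gamma(18 + 60, 9 + 25) = Gamma(78, 34).
Posterior mean = 78/34 = 39/17; prior mean = 18/9 = 2. Difference = 39/17 − 2 = 5/17.

5/17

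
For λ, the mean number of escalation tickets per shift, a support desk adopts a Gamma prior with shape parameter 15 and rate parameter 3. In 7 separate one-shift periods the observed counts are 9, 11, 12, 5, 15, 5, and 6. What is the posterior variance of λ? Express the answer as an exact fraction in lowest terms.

Total count: 9 + 11 + 12 + 5 + 15 + 5 + 6 = 63.
Total exposure: 7 shifts.
By Gamma–Poisson conjugacy, the posterior is Gamma(α + Σx, β + Σt) = Gamma(15 + 63, 3 + 7) = Gamma(78, 10).
Posterior variance = α'/β'² = 78/100 = 39/50.

39/50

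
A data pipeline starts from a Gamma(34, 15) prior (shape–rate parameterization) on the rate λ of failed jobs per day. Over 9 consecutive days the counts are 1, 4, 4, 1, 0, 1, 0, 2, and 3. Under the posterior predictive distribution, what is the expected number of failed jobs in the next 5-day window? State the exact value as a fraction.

125/12

Total count: 1 + 4 + 4 + 1 + 0 + 1 + 0 + 2 + 3 = 16.
Total exposure: 9 days.
Gamma(α, β) with Poisson data over total exposure Σt gives posterior Gamma(α+Σx, β+Σt) = Gamma(50, 24).
Predictive mean over a 5-day window = T·E[λ|data] = 5·50/24 = 125/12.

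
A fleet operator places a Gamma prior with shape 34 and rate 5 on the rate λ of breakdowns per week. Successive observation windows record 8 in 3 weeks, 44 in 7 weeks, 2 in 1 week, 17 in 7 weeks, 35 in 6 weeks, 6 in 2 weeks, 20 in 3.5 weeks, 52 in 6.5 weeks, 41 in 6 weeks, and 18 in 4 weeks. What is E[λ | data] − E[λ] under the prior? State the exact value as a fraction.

-349/255

Total count: 8 + 44 + 2 + 17 + 35 + 6 + 20 + 52 + 41 + 18 = 243.
Total exposure: 3 + 7 + 1 + 7 + 6 + 2 + 3.5 + 6.5 + 6 + 4 = 46 weeks.
By Gamma–Poisson conjugacy, the posterior is Gamma(α + Σx, β + Σt) = Gamma(34 + 243, 5 + 46) = Gamma(277, 51).
Posterior mean = 277/51 = 277/51; prior mean = 34/5 = 34/5. Difference = 277/51 − 34/5 = -349/255.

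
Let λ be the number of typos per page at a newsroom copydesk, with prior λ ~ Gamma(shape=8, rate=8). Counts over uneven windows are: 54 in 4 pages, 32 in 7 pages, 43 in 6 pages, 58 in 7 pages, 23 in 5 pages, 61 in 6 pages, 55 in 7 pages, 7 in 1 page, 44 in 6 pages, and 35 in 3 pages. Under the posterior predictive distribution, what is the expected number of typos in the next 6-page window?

Total count: 54 + 32 + 43 + 58 + 23 + 61 + 55 + 7 + 44 + 35 = 412.
Total exposure: 4 + 7 + 6 + 7 + 5 + 6 + 7 + 1 + 6 + 3 = 52 pages.
Gamma(α, β) with Poisson data over total exposure Σt gives posterior Gamma(α+Σx, β+Σt) = Gamma(420, 60).
Predictive mean over a 6-page window = T·E[λ|data] = 6·420/60 = 42.

42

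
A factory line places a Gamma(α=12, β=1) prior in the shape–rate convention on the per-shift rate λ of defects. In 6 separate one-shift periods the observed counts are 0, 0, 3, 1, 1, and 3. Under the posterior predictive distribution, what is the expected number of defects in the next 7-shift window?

20

Total count: 0 + 0 + 3 + 1 + 1 + 3 = 8.
Total exposure: 6 shifts.
Conjugate update: add total count to the shape and total exposure to the rate, giving Gamma(20, 7).
Predictive mean over a 7-shift window = T·E[λ|data] = 7·20/7 = 20.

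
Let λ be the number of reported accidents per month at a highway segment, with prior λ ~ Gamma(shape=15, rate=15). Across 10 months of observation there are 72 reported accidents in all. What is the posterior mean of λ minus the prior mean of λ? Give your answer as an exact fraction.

62/25

Total count 72 over total exposure 10 months.
The Gamma prior is conjugate for the Poisson rate, so λ | data ~ Gamma(15+72, 15+10) = Gamma(87, 25).
Posterior mean = 87/25 = 87/25; prior mean = 15/15 = 1. Difference = 87/25 − 1 = 62/25.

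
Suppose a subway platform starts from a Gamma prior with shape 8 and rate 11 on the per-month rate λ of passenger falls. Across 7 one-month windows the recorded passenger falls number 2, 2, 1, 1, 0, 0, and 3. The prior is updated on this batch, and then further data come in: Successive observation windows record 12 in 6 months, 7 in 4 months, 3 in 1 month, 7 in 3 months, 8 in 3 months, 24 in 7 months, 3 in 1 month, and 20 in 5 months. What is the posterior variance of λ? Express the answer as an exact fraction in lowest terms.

Total count: 2 + 2 + 1 + 1 + 0 + 0 + 3 = 9.
Total exposure: 7 months.
After the first batch: Gamma(8 + 9, 11 + 7) = Gamma(17, 18).
Total count: 12 + 7 + 3 + 7 + 8 + 24 + 3 + 20 = 84.
Total exposure: 6 + 4 + 1 + 3 + 3 + 7 + 1 + 5 = 30 months.
After the second batch: Gamma(17 + 84, 18 + 30) = Gamma(101, 48).
Posterior variance = α'/β'² = 101/2304.

101/2304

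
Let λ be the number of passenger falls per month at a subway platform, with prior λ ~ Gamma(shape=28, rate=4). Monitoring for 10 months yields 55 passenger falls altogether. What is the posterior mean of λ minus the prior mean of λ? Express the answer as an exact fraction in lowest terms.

-15/14

Total count 55 over total exposure 10 months.
Posterior: α' = 28 + 55 = 83, β' = 4 + 10 = 14.
Posterior mean = 83/14 = 83/14; prior mean = 28/4 = 7. Difference = 83/14 − 7 = -15/14.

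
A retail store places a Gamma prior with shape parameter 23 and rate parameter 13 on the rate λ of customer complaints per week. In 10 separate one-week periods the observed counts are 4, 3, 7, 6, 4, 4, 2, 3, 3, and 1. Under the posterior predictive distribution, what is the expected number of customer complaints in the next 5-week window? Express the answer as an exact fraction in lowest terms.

300/23

Total count: 4 + 3 + 7 + 6 + 4 + 4 + 2 + 3 + 3 + 1 = 37.
Total exposure: 10 weeks.
By Gamma–Poisson conjugacy, the posterior is Gamma(α + Σx, β + Σt) = Gamma(23 + 37, 13 + 10) = Gamma(60, 23).
Predictive mean over a 5-week window = T·E[λ|data] = 5·60/23 = 300/23.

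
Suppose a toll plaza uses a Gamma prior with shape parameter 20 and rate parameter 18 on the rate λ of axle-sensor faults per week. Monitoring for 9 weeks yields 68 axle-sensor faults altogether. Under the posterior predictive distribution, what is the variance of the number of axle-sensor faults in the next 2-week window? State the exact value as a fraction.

5104/729

Total count 68 over total exposure 9 weeks.
Gamma(α, β) with Poisson data over total exposure Σt gives posterior Gamma(α+Σx, β+Σt) = Gamma(88, 27).
The posterior predictive for a window of length T is Negative Binomial with variance T·α'·(β'+T)/β'² = 2·88·29/729 = 5104/729.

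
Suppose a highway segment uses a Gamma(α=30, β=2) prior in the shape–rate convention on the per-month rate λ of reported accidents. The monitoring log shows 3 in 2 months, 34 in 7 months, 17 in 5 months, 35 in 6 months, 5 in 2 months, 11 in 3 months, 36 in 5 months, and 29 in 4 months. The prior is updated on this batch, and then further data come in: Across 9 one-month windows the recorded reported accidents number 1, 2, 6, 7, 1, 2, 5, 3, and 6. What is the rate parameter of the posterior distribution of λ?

Total count: 3 + 34 + 17 + 35 + 5 + 11 + 36 + 29 = 170.
Total exposure: 2 + 7 + 5 + 6 + 2 + 3 + 5 + 4 = 34 months.
After the first batch: Gamma(30 + 170, 2 + 34) = Gamma(200, 36).
Total count: 1 + 2 + 6 + 7 + 1 + 2 + 5 + 3 + 6 = 33.
Total exposure: 9 months.
After the second batch: Gamma(200 + 33, 36 + 9) = Gamma(233, 45).

45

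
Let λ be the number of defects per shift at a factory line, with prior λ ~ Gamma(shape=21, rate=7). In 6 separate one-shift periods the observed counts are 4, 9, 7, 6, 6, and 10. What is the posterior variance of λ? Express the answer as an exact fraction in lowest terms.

63/169

Total count: 4 + 9 + 7 + 6 + 6 + 10 = 42.
Total exposure: 6 shifts.
By Gamma–Poisson conjugacy, the posterior is Gamma(α + Σx, β + Σt) = Gamma(21 + 42, 7 + 6) = Gamma(63, 13).
Posterior variance = α'/β'² = 63/169.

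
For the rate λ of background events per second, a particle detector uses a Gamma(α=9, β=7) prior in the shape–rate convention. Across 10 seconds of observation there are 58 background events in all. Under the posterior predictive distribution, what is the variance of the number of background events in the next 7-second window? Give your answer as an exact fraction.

11256/289

Total count 58 over total exposure 10 seconds.
Gamma(α, β) with Poisson data over total exposure Σt gives posterior Gamma(α+Σx, β+Σt) = Gamma(67, 17).
The posterior predictive for a window of length T is Negative Binomial with variance T·α'·(β'+T)/β'² = 7·67·24/289 = 11256/289.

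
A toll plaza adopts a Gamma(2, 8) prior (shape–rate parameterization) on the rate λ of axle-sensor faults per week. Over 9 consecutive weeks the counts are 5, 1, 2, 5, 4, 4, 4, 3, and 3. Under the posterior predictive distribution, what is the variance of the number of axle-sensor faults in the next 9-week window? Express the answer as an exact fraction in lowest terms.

Total count: 5 + 1 + 2 + 5 + 4 + 4 + 4 + 3 + 3 = 31.
Total exposure: 9 weeks.
The Gamma prior is conjugate for the Poisson rate, so λ | data ~ Gamma(2+31, 8+9) = Gamma(33, 17).
The posterior predictive for a window of length T is Negative Binomial with variance T·α'·(β'+T)/β'² = 9·33·26/289 = 7722/289.

7722/289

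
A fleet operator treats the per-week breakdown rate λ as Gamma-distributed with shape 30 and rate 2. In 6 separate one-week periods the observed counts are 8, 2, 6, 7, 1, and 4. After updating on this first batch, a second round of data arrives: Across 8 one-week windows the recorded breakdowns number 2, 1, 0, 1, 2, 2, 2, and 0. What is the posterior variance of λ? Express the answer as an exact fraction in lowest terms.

17/64

Total count: 8 + 2 + 6 + 7 + 1 + 4 = 28.
Total exposure: 6 weeks.
After the first batch: Gamma(30 + 28, 2 + 6) = Gamma(58, 8).
Total count: 2 + 1 + 0 + 1 + 2 + 2 + 2 + 0 = 10.
Total exposure: 8 weeks.
After the second batch: Gamma(58 + 10, 8 + 8) = Gamma(68, 16).
Posterior variance = α'/β'² = 68/256 = 17/64.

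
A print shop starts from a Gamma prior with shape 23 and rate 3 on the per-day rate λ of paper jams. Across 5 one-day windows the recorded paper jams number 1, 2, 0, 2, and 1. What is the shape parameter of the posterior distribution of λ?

29

Total count: 1 + 2 + 0 + 2 + 1 = 6.
Total exposure: 5 days.
Conjugate update: add total count to the shape and total exposure to the rate, giving Gamma(29, 8).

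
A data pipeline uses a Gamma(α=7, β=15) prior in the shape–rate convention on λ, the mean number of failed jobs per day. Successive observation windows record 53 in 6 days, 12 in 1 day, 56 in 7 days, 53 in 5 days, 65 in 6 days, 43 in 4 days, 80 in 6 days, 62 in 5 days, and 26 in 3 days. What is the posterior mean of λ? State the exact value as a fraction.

457/58

Total count: 53 + 12 + 56 + 53 + 65 + 43 + 80 + 62 + 26 = 450.
Total exposure: 6 + 1 + 7 + 5 + 6 + 4 + 6 + 5 + 3 = 43 days.
The Gamma prior is conjugate for the Poisson rate, so λ | data ~ Gamma(7+450, 15+43) = Gamma(457, 58).
Posterior mean = α'/β' = 457/58.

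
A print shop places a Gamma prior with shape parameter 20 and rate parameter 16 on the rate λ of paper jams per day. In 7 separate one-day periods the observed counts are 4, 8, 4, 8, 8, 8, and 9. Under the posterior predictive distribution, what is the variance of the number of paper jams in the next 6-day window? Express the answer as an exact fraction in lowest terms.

522/23

Total count: 4 + 8 + 4 + 8 + 8 + 8 + 9 = 49.
Total exposure: 7 days.
Posterior: α' = 20 + 49 = 69, β' = 16 + 7 = 23.
The posterior predictive for a window of length T is Negative Binomial with variance T·α'·(β'+T)/β'² = 6·69·29/529 = 522/23.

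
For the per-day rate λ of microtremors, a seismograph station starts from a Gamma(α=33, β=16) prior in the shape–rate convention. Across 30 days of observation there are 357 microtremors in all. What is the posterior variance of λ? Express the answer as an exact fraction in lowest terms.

Total count 357 over total exposure 30 days.
Posterior: α' = 33 + 357 = 390, β' = 16 + 30 = 46.
Posterior variance = α'/β'² = 390/2116 = 195/1058.

195/1058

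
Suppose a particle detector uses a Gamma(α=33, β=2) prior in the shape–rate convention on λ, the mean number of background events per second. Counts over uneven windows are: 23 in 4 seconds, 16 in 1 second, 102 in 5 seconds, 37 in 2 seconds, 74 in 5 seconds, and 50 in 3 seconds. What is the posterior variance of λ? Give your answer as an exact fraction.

Total count: 23 + 16 + 102 + 37 + 74 + 50 = 302.
Total exposure: 4 + 1 + 5 + 2 + 5 + 3 = 20 seconds.
Conjugate update: add total count to the shape and total exposure to the rate, giving Gamma(335, 22).
Posterior variance = α'/β'² = 335/484.

335/484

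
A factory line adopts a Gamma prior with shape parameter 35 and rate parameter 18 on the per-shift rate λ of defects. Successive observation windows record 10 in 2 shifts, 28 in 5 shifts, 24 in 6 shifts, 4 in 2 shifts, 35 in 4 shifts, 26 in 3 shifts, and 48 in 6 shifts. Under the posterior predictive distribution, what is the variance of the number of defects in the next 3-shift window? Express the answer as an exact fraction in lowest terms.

15435/1058

Total count: 10 + 28 + 24 + 4 + 35 + 26 + 48 = 175.
Total exposure: 2 + 5 + 6 + 2 + 4 + 3 + 6 = 28 shifts.
By Gamma–Poisson conjugacy, the posterior is Gamma(α + Σx, β + Σt) = Gamma(35 + 175, 18 + 28) = Gamma(210, 46).
The posterior predictive for a window of length T is Negative Binomial with variance T·α'·(β'+T)/β'² = 3·210·49/2116 = 15435/1058.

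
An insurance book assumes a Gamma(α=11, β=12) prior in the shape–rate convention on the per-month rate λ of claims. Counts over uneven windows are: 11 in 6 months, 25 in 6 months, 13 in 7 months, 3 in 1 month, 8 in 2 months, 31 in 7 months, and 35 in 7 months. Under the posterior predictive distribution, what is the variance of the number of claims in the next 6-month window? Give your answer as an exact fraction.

Total count: 11 + 25 + 13 + 3 + 8 + 31 + 35 = 126.
Total exposure: 6 + 6 + 7 + 1 + 2 + 7 + 7 = 36 months.
Posterior: α' = 11 + 126 = 137, β' = 12 + 36 = 48.
The posterior predictive for a window of length T is Negative Binomial with variance T·α'·(β'+T)/β'² = 6·137·54/2304 = 1233/64.

1233/64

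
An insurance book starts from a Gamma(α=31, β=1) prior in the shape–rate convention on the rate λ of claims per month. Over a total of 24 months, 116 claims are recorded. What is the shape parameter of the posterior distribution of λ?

Total count 116 over total exposure 24 months.
Conjugate update: add total count to the shape and total exposure to the rate, giving Gamma(147, 25).

147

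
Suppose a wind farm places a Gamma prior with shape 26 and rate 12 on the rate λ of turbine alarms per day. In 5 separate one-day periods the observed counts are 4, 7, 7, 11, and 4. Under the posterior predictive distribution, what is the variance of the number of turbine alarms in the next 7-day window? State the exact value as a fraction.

9912/289

Total count: 4 + 7 + 7 + 11 + 4 = 33.
Total exposure: 5 days.
The Gamma prior is conjugate for the Poisson rate, so λ | data ~ Gamma(26+33, 12+5) = Gamma(59, 17).
The posterior predictive for a window of length T is Negative Binomial with variance T·α'·(β'+T)/β'² = 7·59·24/289 = 9912/289.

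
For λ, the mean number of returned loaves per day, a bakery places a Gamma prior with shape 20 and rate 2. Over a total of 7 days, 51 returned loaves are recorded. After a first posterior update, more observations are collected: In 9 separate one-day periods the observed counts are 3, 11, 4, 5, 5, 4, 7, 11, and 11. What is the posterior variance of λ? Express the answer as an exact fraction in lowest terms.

Total count 51 over total exposure 7 days.
After the first batch: Gamma(20 + 51, 2 + 7) = Gamma(71, 9).
Total count: 3 + 11 + 4 + 5 + 5 + 4 + 7 + 11 + 11 = 61.
Total exposure: 9 days.
After the second batch: Gamma(71 + 61, 9 + 9) = Gamma(132, 18).
Posterior variance = α'/β'² = 132/324 = 11/27.

11/27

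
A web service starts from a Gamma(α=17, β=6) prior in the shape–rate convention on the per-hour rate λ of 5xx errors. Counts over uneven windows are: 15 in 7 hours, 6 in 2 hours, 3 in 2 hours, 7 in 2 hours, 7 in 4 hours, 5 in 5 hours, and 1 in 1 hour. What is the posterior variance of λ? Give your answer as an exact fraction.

61/841

Total count: 15 + 6 + 3 + 7 + 7 + 5 + 1 = 44.
Total exposure: 7 + 2 + 2 + 2 + 4 + 5 + 1 = 23 hours.
Posterior: α' = 17 + 44 = 61, β' = 6 + 23 = 29.
Posterior variance = α'/β'² = 61/841.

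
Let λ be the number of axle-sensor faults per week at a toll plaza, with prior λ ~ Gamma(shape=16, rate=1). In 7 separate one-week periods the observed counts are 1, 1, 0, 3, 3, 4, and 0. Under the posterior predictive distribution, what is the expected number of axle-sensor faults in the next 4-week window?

Total count: 1 + 1 + 0 + 3 + 3 + 4 + 0 = 12.
Total exposure: 7 weeks.
By Gamma–Poisson conjugacy, the posterior is Gamma(α + Σx, β + Σt) = Gamma(16 + 12, 1 + 7) = Gamma(28, 8).
Predictive mean over a 4-week window = T·E[λ|data] = 4·28/8 = 14.

14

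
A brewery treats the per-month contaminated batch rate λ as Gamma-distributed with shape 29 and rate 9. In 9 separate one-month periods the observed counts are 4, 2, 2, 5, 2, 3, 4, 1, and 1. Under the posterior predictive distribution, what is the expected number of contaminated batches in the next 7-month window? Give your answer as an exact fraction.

Total count: 4 + 2 + 2 + 5 + 2 + 3 + 4 + 1 + 1 = 24.
Total exposure: 9 months.
Conjugate update: add total count to the shape and total exposure to the rate, giving Gamma(53, 18).
Predictive mean over a 7-month window = T·E[λ|data] = 7·53/18 = 371/18.

371/18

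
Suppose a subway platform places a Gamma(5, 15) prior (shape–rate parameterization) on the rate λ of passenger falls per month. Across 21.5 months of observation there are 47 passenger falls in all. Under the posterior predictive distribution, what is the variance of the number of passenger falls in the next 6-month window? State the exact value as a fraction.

Total count 47 over total exposure 21.5 months.
Posterior: α' = 5 + 47 = 52, β' = 15 + 21.5 = 73/2.
The posterior predictive for a window of length T is Negative Binomial with variance T·α'·(β'+T)/β'² = 6·52·(85/2)/(5329/4) = 53040/5329.

53040/5329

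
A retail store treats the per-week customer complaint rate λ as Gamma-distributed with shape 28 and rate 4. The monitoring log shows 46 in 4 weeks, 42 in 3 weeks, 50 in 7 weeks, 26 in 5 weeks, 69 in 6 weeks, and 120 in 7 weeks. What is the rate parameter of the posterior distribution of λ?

Total count: 46 + 42 + 50 + 26 + 69 + 120 = 353.
Total exposure: 4 + 3 + 7 + 5 + 6 + 7 = 32 weeks.
The Gamma prior is conjugate for the Poisson rate, so λ | data ~ Gamma(28+353, 4+32) = Gamma(381, 36).

36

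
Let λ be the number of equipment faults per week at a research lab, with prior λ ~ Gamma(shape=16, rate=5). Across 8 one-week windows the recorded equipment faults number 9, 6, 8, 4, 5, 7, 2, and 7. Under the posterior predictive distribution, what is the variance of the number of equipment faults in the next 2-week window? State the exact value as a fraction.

1920/169

Total count: 9 + 6 + 8 + 4 + 5 + 7 + 2 + 7 = 48.
Total exposure: 8 weeks.
Conjugate update: add total count to the shape and total exposure to the rate, giving Gamma(64, 13).
The posterior predictive for a window of length T is Negative Binomial with variance T·α'·(β'+T)/β'² = 2·64·15/169 = 1920/169.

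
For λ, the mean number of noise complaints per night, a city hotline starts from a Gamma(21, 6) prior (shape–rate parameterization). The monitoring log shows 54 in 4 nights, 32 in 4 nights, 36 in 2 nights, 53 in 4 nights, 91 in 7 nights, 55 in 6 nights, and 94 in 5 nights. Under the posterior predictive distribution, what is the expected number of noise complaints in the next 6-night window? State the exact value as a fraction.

Total count: 54 + 32 + 36 + 53 + 91 + 55 + 94 = 415.
Total exposure: 4 + 4 + 2 + 4 + 7 + 6 + 5 = 32 nights.
Conjugate update: add total count to the shape and total exposure to the rate, giving Gamma(436, 38).
Predictive mean over a 6-night window = T·E[λ|data] = 6·436/38 = 1308/19.

1308/19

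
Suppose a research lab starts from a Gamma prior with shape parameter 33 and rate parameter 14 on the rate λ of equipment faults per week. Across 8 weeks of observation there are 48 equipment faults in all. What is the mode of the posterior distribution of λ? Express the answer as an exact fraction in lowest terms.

40/11

Total count 48 over total exposure 8 weeks.
By Gamma–Poisson conjugacy, the posterior is Gamma(α + Σx, β + Σt) = Gamma(33 + 48, 14 + 8) = Gamma(81, 22).
Posterior mode = (α'−1)/β' = 80/22 = 40/11.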